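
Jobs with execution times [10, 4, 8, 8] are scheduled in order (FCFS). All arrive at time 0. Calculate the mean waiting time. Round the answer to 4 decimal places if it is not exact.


FCFS order (as given): [10, 4, 8, 8]
Waiting times:
  Job 1: wait = 0
  Job 2: wait = 10
  Job 3: wait = 14
  Job 4: wait = 22
Sum of waiting times = 46
Average waiting time = 46/4 = 11.5

11.5


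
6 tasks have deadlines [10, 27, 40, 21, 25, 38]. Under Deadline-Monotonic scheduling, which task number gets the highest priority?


Sort tasks by relative deadline (ascending):
  Task 1: deadline = 10
  Task 4: deadline = 21
  Task 5: deadline = 25
  Task 2: deadline = 27
  Task 6: deadline = 38
  Task 3: deadline = 40
Priority order (highest first): [1, 4, 5, 2, 6, 3]
Highest priority task = 1

1


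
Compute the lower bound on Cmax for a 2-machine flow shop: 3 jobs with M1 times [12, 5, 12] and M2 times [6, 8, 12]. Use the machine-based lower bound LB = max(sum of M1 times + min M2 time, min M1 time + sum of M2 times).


LB1 = sum(M1 times) + min(M2 times) = 29 + 6 = 35
LB2 = min(M1 times) + sum(M2 times) = 5 + 26 = 31
Lower bound = max(LB1, LB2) = max(35, 31) = 35

35


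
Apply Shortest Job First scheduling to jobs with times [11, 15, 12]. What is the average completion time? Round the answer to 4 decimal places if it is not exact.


SJF order (ascending): [11, 12, 15]
Completion times:
  Job 1: burst=11, C=11
  Job 2: burst=12, C=23
  Job 3: burst=15, C=38
Average completion = 72/3 = 24.0

24.0


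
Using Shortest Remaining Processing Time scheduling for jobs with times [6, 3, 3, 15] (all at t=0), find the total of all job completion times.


Since all jobs arrive at t=0, SRPT equals SPT ordering.
SPT order: [3, 3, 6, 15]
Completion times:
  Job 1: p=3, C=3
  Job 2: p=3, C=6
  Job 3: p=6, C=12
  Job 4: p=15, C=27
Total completion time = 3 + 6 + 12 + 27 = 48

48


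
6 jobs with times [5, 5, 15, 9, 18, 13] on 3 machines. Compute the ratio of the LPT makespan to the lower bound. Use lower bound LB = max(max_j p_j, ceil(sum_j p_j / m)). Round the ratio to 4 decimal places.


LPT order: [18, 15, 13, 9, 5, 5]
Machine loads after assignment: [23, 20, 22]
LPT makespan = 23
Lower bound = max(max_job, ceil(total/3)) = max(18, 22) = 22
Ratio = 23 / 22 = 1.0455

1.0455


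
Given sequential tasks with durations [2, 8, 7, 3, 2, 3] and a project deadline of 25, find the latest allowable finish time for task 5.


LF(activity 5) = deadline - sum of successor durations
Successors: activities 6 through 6 with durations [3]
Sum of successor durations = 3
LF = 25 - 3 = 22

22


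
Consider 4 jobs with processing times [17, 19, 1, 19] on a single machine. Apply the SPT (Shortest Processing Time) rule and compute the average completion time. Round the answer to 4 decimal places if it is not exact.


Sort jobs by processing time (SPT order): [1, 17, 19, 19]
Compute completion times sequentially:
  Job 1: processing = 1, completes at 1
  Job 2: processing = 17, completes at 18
  Job 3: processing = 19, completes at 37
  Job 4: processing = 19, completes at 56
Sum of completion times = 112
Average completion time = 112/4 = 28.0

28.0


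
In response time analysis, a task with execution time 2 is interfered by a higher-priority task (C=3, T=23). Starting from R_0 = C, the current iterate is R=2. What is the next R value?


R_next = C + ceil(R_prev / T_hp) * C_hp
ceil(2 / 23) = ceil(0.087) = 1
Interference = 1 * 3 = 3
R_next = 2 + 3 = 5

5


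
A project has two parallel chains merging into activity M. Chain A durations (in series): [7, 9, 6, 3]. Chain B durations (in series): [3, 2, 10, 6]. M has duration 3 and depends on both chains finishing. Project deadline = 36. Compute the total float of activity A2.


Forward pass: ES(A2) = sum of predecessors on chain A = 7
EF = ES + duration = 7 + 9 = 16
Backward pass: LF(M) = deadline = 36; LS(M) = 36 - 3 = 33
LF(A2) = LS(M) - sum(successors on chain A) = 33 - 9 = 24
LS = LF - duration = 24 - 9 = 15
Total float = LS - ES = 15 - 7 = 8

8


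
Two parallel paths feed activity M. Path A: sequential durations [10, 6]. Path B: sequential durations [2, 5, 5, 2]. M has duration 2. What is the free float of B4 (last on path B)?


ES(B4) = sum of predecessors on chain B = 12
EF(B4) = ES + duration = 12 + 2 = 14
Successor of B4 is M. ES(M) = max(sum(A), sum(B)) = max(16, 14) = 16
Free float = ES(successor) - EF(current) = 16 - 14 = 2

2


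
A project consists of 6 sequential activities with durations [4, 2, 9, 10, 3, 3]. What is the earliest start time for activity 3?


Activity 3 starts after activities 1 through 2 complete.
Predecessor durations: [4, 2]
ES = 4 + 2 = 6

6


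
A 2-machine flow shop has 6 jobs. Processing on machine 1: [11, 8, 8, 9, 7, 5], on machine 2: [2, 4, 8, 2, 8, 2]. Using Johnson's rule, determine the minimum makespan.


Apply Johnson's rule:
  Group 1 (a <= b): [(5, 7, 8), (3, 8, 8)]
  Group 2 (a > b): [(2, 8, 4), (1, 11, 2), (4, 9, 2), (6, 5, 2)]
Optimal job order: [5, 3, 2, 1, 4, 6]
Schedule:
  Job 5: M1 done at 7, M2 done at 15
  Job 3: M1 done at 15, M2 done at 23
  Job 2: M1 done at 23, M2 done at 27
  Job 1: M1 done at 34, M2 done at 36
  Job 4: M1 done at 43, M2 done at 45
  Job 6: M1 done at 48, M2 done at 50
Makespan = 50

50


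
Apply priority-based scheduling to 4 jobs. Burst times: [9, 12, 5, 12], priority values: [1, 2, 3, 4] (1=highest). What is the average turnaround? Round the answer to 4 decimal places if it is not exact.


Sort by priority (ascending = highest first):
Order: [(1, 9), (2, 12), (3, 5), (4, 12)]
Completion times:
  Priority 1, burst=9, C=9
  Priority 2, burst=12, C=21
  Priority 3, burst=5, C=26
  Priority 4, burst=12, C=38
Average turnaround = 94/4 = 23.5

23.5


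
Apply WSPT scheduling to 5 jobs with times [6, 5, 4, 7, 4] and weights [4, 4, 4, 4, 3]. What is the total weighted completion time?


Compute p/w ratios and sort ascending (WSPT): [(4, 4), (5, 4), (4, 3), (6, 4), (7, 4)]
Compute weighted completion times:
  Job (p=4,w=4): C=4, w*C=4*4=16
  Job (p=5,w=4): C=9, w*C=4*9=36
  Job (p=4,w=3): C=13, w*C=3*13=39
  Job (p=6,w=4): C=19, w*C=4*19=76
  Job (p=7,w=4): C=26, w*C=4*26=104
Total weighted completion time = 271

271


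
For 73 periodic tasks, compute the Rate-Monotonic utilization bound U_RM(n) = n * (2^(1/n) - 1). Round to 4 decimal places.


Compute 2^(1/73) = 1.0095403890
Subtract 1: 1.0095403890 - 1 = 0.0095403890
Multiply by n: 73 * 0.0095403890 = 0.6964483970
Round to 4 dp: 0.6964

0.6964


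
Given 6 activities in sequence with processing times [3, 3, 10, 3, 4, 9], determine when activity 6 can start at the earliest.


Activity 6 starts after activities 1 through 5 complete.
Predecessor durations: [3, 3, 10, 3, 4]
ES = 3 + 3 + 10 + 3 + 4 = 23

23


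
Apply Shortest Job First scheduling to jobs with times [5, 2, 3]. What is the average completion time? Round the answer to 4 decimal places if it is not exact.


SJF order (ascending): [2, 3, 5]
Completion times:
  Job 1: burst=2, C=2
  Job 2: burst=3, C=5
  Job 3: burst=5, C=10
Average completion = 17/3 = 5.6667

5.6667


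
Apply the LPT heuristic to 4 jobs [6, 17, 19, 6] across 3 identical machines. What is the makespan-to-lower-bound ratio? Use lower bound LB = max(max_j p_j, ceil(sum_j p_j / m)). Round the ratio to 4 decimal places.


LPT order: [19, 17, 6, 6]
Machine loads after assignment: [19, 17, 12]
LPT makespan = 19
Lower bound = max(max_job, ceil(total/3)) = max(19, 16) = 19
Ratio = 19 / 19 = 1.0

1.0


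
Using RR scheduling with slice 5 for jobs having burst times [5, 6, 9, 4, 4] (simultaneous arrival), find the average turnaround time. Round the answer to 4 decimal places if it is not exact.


Time quantum = 5
Execution trace:
  J1 runs 5 units, time = 5
  J2 runs 5 units, time = 10
  J3 runs 5 units, time = 15
  J4 runs 4 units, time = 19
  J5 runs 4 units, time = 23
  J2 runs 1 units, time = 24
  J3 runs 4 units, time = 28
Finish times: [5, 24, 28, 19, 23]
Average turnaround = 99/5 = 19.8

19.8


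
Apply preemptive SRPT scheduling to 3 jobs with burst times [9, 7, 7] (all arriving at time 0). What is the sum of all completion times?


Since all jobs arrive at t=0, SRPT equals SPT ordering.
SPT order: [7, 7, 9]
Completion times:
  Job 1: p=7, C=7
  Job 2: p=7, C=14
  Job 3: p=9, C=23
Total completion time = 7 + 14 + 23 = 44

44


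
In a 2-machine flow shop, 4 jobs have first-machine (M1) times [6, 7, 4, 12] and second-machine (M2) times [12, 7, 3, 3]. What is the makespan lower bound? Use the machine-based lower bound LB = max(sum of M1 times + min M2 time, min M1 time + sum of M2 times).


LB1 = sum(M1 times) + min(M2 times) = 29 + 3 = 32
LB2 = min(M1 times) + sum(M2 times) = 4 + 25 = 29
Lower bound = max(LB1, LB2) = max(32, 29) = 32

32


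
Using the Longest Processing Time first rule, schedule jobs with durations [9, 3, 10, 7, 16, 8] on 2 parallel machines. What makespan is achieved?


Sort jobs in decreasing order (LPT): [16, 10, 9, 8, 7, 3]
Assign each job to the least loaded machine:
  Machine 1: jobs [16, 8, 3], load = 27
  Machine 2: jobs [10, 9, 7], load = 26
Makespan = max load = 27

27


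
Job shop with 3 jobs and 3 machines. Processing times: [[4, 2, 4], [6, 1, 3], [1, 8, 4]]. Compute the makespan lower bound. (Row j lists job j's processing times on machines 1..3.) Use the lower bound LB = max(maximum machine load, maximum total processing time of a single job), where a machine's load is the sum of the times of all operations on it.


Machine loads:
  Machine 1: 4 + 6 + 1 = 11
  Machine 2: 2 + 1 + 8 = 11
  Machine 3: 4 + 3 + 4 = 11
Max machine load = 11
Job totals:
  Job 1: 10
  Job 2: 10
  Job 3: 13
Max job total = 13
Lower bound = max(11, 13) = 13

13


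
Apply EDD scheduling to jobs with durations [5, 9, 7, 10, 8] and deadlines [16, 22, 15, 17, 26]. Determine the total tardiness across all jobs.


Sort by due date (EDD order): [(7, 15), (5, 16), (10, 17), (9, 22), (8, 26)]
Compute completion times and tardiness:
  Job 1: p=7, d=15, C=7, tardiness=max(0,7-15)=0
  Job 2: p=5, d=16, C=12, tardiness=max(0,12-16)=0
  Job 3: p=10, d=17, C=22, tardiness=max(0,22-17)=5
  Job 4: p=9, d=22, C=31, tardiness=max(0,31-22)=9
  Job 5: p=8, d=26, C=39, tardiness=max(0,39-26)=13
Total tardiness = 27

27


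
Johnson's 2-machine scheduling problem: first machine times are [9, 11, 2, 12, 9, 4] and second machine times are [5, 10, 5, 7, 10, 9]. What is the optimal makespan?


Apply Johnson's rule:
  Group 1 (a <= b): [(3, 2, 5), (6, 4, 9), (5, 9, 10)]
  Group 2 (a > b): [(2, 11, 10), (4, 12, 7), (1, 9, 5)]
Optimal job order: [3, 6, 5, 2, 4, 1]
Schedule:
  Job 3: M1 done at 2, M2 done at 7
  Job 6: M1 done at 6, M2 done at 16
  Job 5: M1 done at 15, M2 done at 26
  Job 2: M1 done at 26, M2 done at 36
  Job 4: M1 done at 38, M2 done at 45
  Job 1: M1 done at 47, M2 done at 52
Makespan = 52

52


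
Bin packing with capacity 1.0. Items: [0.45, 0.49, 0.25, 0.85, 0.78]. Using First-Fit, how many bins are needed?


Place items sequentially using First-Fit:
  Item 0.45 -> new Bin 1
  Item 0.49 -> Bin 1 (now 0.94)
  Item 0.25 -> new Bin 2
  Item 0.85 -> new Bin 3
  Item 0.78 -> new Bin 4
Total bins used = 4

4


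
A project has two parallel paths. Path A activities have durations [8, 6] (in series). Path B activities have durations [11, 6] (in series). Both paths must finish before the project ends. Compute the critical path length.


Path A total = 8 + 6 = 14
Path B total = 11 + 6 = 17
Critical path = longest path = max(14, 17) = 17

17


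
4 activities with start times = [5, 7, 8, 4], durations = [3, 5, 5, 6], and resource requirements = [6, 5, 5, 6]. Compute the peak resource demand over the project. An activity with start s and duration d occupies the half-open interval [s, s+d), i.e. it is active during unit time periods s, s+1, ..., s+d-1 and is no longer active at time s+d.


Each activity i is active on [start_i, start_i + duration_i).
Compute total resource usage per time slot:
  t=0: active resources = [], total = 0
  t=1: active resources = [], total = 0
  t=2: active resources = [], total = 0
  t=3: active resources = [], total = 0
  t=4: active resources = [6], total = 6
  t=5: active resources = [6, 6], total = 12
  t=6: active resources = [6, 6], total = 12
  t=7: active resources = [6, 5, 6], total = 17
  t=8: active resources = [5, 5, 6], total = 16
  t=9: active resources = [5, 5, 6], total = 16
  t=10: active resources = [5, 5], total = 10
  t=11: active resources = [5, 5], total = 10
  t=12: active resources = [5], total = 5
Peak resource demand = 17

17


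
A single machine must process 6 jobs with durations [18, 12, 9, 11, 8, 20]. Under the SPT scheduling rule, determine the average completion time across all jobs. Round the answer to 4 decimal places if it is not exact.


Sort jobs by processing time (SPT order): [8, 9, 11, 12, 18, 20]
Compute completion times sequentially:
  Job 1: processing = 8, completes at 8
  Job 2: processing = 9, completes at 17
  Job 3: processing = 11, completes at 28
  Job 4: processing = 12, completes at 40
  Job 5: processing = 18, completes at 58
  Job 6: processing = 20, completes at 78
Sum of completion times = 229
Average completion time = 229/6 = 38.1667

38.1667


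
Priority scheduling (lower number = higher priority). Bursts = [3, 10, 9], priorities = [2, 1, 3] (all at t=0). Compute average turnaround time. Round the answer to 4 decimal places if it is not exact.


Sort by priority (ascending = highest first):
Order: [(1, 10), (2, 3), (3, 9)]
Completion times:
  Priority 1, burst=10, C=10
  Priority 2, burst=3, C=13
  Priority 3, burst=9, C=22
Average turnaround = 45/3 = 15.0

15.0


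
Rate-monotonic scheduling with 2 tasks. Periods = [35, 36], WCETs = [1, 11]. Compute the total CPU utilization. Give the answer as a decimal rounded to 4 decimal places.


Compute individual utilizations (exact fractions):
  Task 1: C/T = 1/35 (approx. 0.0286)
  Task 2: C/T = 11/36 (approx. 0.3056)
Total utilization U = 1/35 + 11/36 = 421/1260
Rounded to 4 decimal places: U = 0.3341
RM (Liu & Layland) bound for 2 tasks = 0.828427; compare with U = 421/1260 (approx. 0.334127)
U <= bound, so schedulable by RM sufficient condition.

0.3341


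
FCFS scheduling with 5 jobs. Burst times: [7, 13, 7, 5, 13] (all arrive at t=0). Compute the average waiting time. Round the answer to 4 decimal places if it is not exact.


FCFS order (as given): [7, 13, 7, 5, 13]
Waiting times:
  Job 1: wait = 0
  Job 2: wait = 7
  Job 3: wait = 20
  Job 4: wait = 27
  Job 5: wait = 32
Sum of waiting times = 86
Average waiting time = 86/5 = 17.2

17.2


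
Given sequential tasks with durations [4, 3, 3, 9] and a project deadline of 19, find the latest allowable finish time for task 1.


LF(activity 1) = deadline - sum of successor durations
Successors: activities 2 through 4 with durations [3, 3, 9]
Sum of successor durations = 15
LF = 19 - 15 = 4

4


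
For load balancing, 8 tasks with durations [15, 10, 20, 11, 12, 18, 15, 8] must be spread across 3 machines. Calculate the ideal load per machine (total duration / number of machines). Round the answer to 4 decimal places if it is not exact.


Total processing time = 15 + 10 + 20 + 11 + 12 + 18 + 15 + 8 = 109
Number of machines = 3
Ideal balanced load = 109 / 3 = 36.3333

36.3333


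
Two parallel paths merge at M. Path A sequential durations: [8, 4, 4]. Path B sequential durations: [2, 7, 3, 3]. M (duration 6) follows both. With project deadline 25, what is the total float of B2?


Forward pass: ES(B2) = sum of predecessors on chain B = 2
EF = ES + duration = 2 + 7 = 9
Backward pass: LF(M) = deadline = 25; LS(M) = 25 - 6 = 19
LF(B2) = LS(M) - sum(successors on chain B) = 19 - 6 = 13
LS = LF - duration = 13 - 7 = 6
Total float = LS - ES = 6 - 2 = 4

4


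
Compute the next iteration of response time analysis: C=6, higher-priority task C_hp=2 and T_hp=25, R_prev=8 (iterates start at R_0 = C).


R_next = C + ceil(R_prev / T_hp) * C_hp
ceil(8 / 25) = ceil(0.32) = 1
Interference = 1 * 2 = 2
R_next = 6 + 2 = 8
R_next = R_prev, so the iteration has converged (response time = 8).

8


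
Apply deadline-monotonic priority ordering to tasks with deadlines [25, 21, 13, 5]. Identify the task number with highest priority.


Sort tasks by relative deadline (ascending):
  Task 4: deadline = 5
  Task 3: deadline = 13
  Task 2: deadline = 21
  Task 1: deadline = 25
Priority order (highest first): [4, 3, 2, 1]
Highest priority task = 4

4


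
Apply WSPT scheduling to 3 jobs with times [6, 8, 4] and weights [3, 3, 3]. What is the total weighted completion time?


Compute p/w ratios and sort ascending (WSPT): [(4, 3), (6, 3), (8, 3)]
Compute weighted completion times:
  Job (p=4,w=3): C=4, w*C=3*4=12
  Job (p=6,w=3): C=10, w*C=3*10=30
  Job (p=8,w=3): C=18, w*C=3*18=54
Total weighted completion time = 96

96


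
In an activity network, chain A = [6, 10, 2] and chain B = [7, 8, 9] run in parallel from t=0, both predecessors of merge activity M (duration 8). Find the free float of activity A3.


ES(A3) = sum of predecessors on chain A = 16
EF(A3) = ES + duration = 16 + 2 = 18
Successor of A3 is M. ES(M) = max(sum(A), sum(B)) = max(18, 24) = 24
Free float = ES(successor) - EF(current) = 24 - 18 = 6

6


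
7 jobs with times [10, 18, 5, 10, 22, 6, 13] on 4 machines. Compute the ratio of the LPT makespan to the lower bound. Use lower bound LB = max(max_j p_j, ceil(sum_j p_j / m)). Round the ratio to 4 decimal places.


LPT order: [22, 18, 13, 10, 10, 6, 5]
Machine loads after assignment: [22, 23, 19, 20]
LPT makespan = 23
Lower bound = max(max_job, ceil(total/4)) = max(22, 21) = 22
Ratio = 23 / 22 = 1.0455

1.0455


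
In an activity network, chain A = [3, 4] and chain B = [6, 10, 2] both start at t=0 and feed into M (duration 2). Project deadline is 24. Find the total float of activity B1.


Forward pass: ES(B1) = sum of predecessors on chain B = 0
EF = ES + duration = 0 + 6 = 6
Backward pass: LF(M) = deadline = 24; LS(M) = 24 - 2 = 22
LF(B1) = LS(M) - sum(successors on chain B) = 22 - 12 = 10
LS = LF - duration = 10 - 6 = 4
Total float = LS - ES = 4 - 0 = 4

4


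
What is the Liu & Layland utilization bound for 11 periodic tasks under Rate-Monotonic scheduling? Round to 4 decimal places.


Compute 2^(1/11) = 1.0650410894
Subtract 1: 1.0650410894 - 1 = 0.0650410894
Multiply by n: 11 * 0.0650410894 = 0.7154519834
Round to 4 dp: 0.7155

0.7155


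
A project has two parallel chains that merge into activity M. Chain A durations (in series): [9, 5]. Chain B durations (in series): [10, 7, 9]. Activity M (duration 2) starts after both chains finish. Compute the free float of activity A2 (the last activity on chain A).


ES(A2) = sum of predecessors on chain A = 9
EF(A2) = ES + duration = 9 + 5 = 14
Successor of A2 is M. ES(M) = max(sum(A), sum(B)) = max(14, 26) = 26
Free float = ES(successor) - EF(current) = 26 - 14 = 12

12


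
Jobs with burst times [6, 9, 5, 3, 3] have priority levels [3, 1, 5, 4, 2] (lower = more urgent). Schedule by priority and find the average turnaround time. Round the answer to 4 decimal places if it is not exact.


Sort by priority (ascending = highest first):
Order: [(1, 9), (2, 3), (3, 6), (4, 3), (5, 5)]
Completion times:
  Priority 1, burst=9, C=9
  Priority 2, burst=3, C=12
  Priority 3, burst=6, C=18
  Priority 4, burst=3, C=21
  Priority 5, burst=5, C=26
Average turnaround = 86/5 = 17.2

17.2


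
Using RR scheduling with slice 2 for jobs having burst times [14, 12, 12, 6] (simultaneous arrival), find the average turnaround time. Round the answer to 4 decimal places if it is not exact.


Time quantum = 2
Execution trace:
  J1 runs 2 units, time = 2
  J2 runs 2 units, time = 4
  J3 runs 2 units, time = 6
  J4 runs 2 units, time = 8
  J1 runs 2 units, time = 10
  J2 runs 2 units, time = 12
  J3 runs 2 units, time = 14
  J4 runs 2 units, time = 16
  J1 runs 2 units, time = 18
  J2 runs 2 units, time = 20
  J3 runs 2 units, time = 22
  J4 runs 2 units, time = 24
  J1 runs 2 units, time = 26
  J2 runs 2 units, time = 28
  J3 runs 2 units, time = 30
  J1 runs 2 units, time = 32
  J2 runs 2 units, time = 34
  J3 runs 2 units, time = 36
  J1 runs 2 units, time = 38
  J2 runs 2 units, time = 40
  J3 runs 2 units, time = 42
  J1 runs 2 units, time = 44
Finish times: [44, 40, 42, 24]
Average turnaround = 150/4 = 37.5

37.5


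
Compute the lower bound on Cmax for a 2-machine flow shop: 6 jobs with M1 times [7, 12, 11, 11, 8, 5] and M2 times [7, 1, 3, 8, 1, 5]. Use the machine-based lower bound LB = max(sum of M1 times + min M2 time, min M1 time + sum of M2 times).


LB1 = sum(M1 times) + min(M2 times) = 54 + 1 = 55
LB2 = min(M1 times) + sum(M2 times) = 5 + 25 = 30
Lower bound = max(LB1, LB2) = max(55, 30) = 55

55


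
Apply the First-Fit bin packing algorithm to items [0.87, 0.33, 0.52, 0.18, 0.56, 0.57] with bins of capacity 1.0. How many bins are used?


Place items sequentially using First-Fit:
  Item 0.87 -> new Bin 1
  Item 0.33 -> new Bin 2
  Item 0.52 -> Bin 2 (now 0.85)
  Item 0.18 -> new Bin 3
  Item 0.56 -> Bin 3 (now 0.74)
  Item 0.57 -> new Bin 4
Total bins used = 4

4


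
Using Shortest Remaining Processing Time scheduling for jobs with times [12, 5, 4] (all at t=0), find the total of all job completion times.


Since all jobs arrive at t=0, SRPT equals SPT ordering.
SPT order: [4, 5, 12]
Completion times:
  Job 1: p=4, C=4
  Job 2: p=5, C=9
  Job 3: p=12, C=21
Total completion time = 4 + 9 + 21 = 34

34


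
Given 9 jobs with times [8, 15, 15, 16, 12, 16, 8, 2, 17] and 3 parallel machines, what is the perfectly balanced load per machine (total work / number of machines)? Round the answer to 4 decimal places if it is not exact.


Total processing time = 8 + 15 + 15 + 16 + 12 + 16 + 8 + 2 + 17 = 109
Number of machines = 3
Ideal balanced load = 109 / 3 = 36.3333

36.3333


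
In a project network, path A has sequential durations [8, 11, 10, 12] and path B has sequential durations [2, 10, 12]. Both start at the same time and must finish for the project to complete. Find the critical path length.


Path A total = 8 + 11 + 10 + 12 = 41
Path B total = 2 + 10 + 12 = 24
Critical path = longest path = max(41, 24) = 41

41


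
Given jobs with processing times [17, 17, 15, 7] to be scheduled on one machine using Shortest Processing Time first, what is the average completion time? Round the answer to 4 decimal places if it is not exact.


Sort jobs by processing time (SPT order): [7, 15, 17, 17]
Compute completion times sequentially:
  Job 1: processing = 7, completes at 7
  Job 2: processing = 15, completes at 22
  Job 3: processing = 17, completes at 39
  Job 4: processing = 17, completes at 56
Sum of completion times = 124
Average completion time = 124/4 = 31.0

31.0


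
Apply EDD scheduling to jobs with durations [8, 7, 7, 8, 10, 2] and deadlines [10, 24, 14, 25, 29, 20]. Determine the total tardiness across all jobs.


Sort by due date (EDD order): [(8, 10), (7, 14), (2, 20), (7, 24), (8, 25), (10, 29)]
Compute completion times and tardiness:
  Job 1: p=8, d=10, C=8, tardiness=max(0,8-10)=0
  Job 2: p=7, d=14, C=15, tardiness=max(0,15-14)=1
  Job 3: p=2, d=20, C=17, tardiness=max(0,17-20)=0
  Job 4: p=7, d=24, C=24, tardiness=max(0,24-24)=0
  Job 5: p=8, d=25, C=32, tardiness=max(0,32-25)=7
  Job 6: p=10, d=29, C=42, tardiness=max(0,42-29)=13
Total tardiness = 21

21


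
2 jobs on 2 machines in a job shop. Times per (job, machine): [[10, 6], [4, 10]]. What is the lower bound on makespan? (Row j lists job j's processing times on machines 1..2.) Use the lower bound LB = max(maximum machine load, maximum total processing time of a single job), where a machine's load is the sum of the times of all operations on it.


Machine loads:
  Machine 1: 10 + 4 = 14
  Machine 2: 6 + 10 = 16
Max machine load = 16
Job totals:
  Job 1: 16
  Job 2: 14
Max job total = 16
Lower bound = max(16, 16) = 16

16


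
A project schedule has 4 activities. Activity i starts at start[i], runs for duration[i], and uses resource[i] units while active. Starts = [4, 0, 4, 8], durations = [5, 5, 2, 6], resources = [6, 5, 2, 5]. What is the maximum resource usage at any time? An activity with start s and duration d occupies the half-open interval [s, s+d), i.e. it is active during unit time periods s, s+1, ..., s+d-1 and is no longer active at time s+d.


Each activity i is active on [start_i, start_i + duration_i).
Compute total resource usage per time slot:
  t=0: active resources = [5], total = 5
  t=1: active resources = [5], total = 5
  t=2: active resources = [5], total = 5
  t=3: active resources = [5], total = 5
  t=4: active resources = [6, 5, 2], total = 13
  t=5: active resources = [6, 2], total = 8
  t=6: active resources = [6], total = 6
  t=7: active resources = [6], total = 6
  t=8: active resources = [6, 5], total = 11
  t=9: active resources = [5], total = 5
  t=10: active resources = [5], total = 5
  t=11: active resources = [5], total = 5
  t=12: active resources = [5], total = 5
  t=13: active resources = [5], total = 5
Peak resource demand = 13

13


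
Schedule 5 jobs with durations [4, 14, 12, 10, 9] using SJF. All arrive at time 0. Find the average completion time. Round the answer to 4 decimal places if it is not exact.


SJF order (ascending): [4, 9, 10, 12, 14]
Completion times:
  Job 1: burst=4, C=4
  Job 2: burst=9, C=13
  Job 3: burst=10, C=23
  Job 4: burst=12, C=35
  Job 5: burst=14, C=49
Average completion = 124/5 = 24.8

24.8


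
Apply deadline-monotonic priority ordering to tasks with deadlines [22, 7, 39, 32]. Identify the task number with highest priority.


Sort tasks by relative deadline (ascending):
  Task 2: deadline = 7
  Task 1: deadline = 22
  Task 4: deadline = 32
  Task 3: deadline = 39
Priority order (highest first): [2, 1, 4, 3]
Highest priority task = 2

2


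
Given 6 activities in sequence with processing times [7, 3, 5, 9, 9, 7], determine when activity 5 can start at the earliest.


Activity 5 starts after activities 1 through 4 complete.
Predecessor durations: [7, 3, 5, 9]
ES = 7 + 3 + 5 + 9 = 24

24


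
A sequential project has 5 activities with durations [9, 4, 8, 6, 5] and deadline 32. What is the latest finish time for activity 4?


LF(activity 4) = deadline - sum of successor durations
Successors: activities 5 through 5 with durations [5]
Sum of successor durations = 5
LF = 32 - 5 = 27

27


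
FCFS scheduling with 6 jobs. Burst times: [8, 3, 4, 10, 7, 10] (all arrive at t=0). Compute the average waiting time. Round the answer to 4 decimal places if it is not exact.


FCFS order (as given): [8, 3, 4, 10, 7, 10]
Waiting times:
  Job 1: wait = 0
  Job 2: wait = 8
  Job 3: wait = 11
  Job 4: wait = 15
  Job 5: wait = 25
  Job 6: wait = 32
Sum of waiting times = 91
Average waiting time = 91/6 = 15.1667

15.1667


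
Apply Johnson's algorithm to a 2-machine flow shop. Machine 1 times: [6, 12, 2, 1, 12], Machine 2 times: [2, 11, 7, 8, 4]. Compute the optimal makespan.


Apply Johnson's rule:
  Group 1 (a <= b): [(4, 1, 8), (3, 2, 7)]
  Group 2 (a > b): [(2, 12, 11), (5, 12, 4), (1, 6, 2)]
Optimal job order: [4, 3, 2, 5, 1]
Schedule:
  Job 4: M1 done at 1, M2 done at 9
  Job 3: M1 done at 3, M2 done at 16
  Job 2: M1 done at 15, M2 done at 27
  Job 5: M1 done at 27, M2 done at 31
  Job 1: M1 done at 33, M2 done at 35
Makespan = 35

35


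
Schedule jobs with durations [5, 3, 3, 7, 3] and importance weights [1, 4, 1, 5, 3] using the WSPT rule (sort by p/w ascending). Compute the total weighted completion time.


Compute p/w ratios and sort ascending (WSPT): [(3, 4), (3, 3), (7, 5), (3, 1), (5, 1)]
Compute weighted completion times:
  Job (p=3,w=4): C=3, w*C=4*3=12
  Job (p=3,w=3): C=6, w*C=3*6=18
  Job (p=7,w=5): C=13, w*C=5*13=65
  Job (p=3,w=1): C=16, w*C=1*16=16
  Job (p=5,w=1): C=21, w*C=1*21=21
Total weighted completion time = 132

132


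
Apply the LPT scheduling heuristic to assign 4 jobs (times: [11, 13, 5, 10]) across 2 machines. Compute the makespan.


Sort jobs in decreasing order (LPT): [13, 11, 10, 5]
Assign each job to the least loaded machine:
  Machine 1: jobs [13, 5], load = 18
  Machine 2: jobs [11, 10], load = 21
Makespan = max load = 21

21


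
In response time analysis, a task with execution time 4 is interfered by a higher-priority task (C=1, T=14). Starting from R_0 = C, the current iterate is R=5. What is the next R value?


R_next = C + ceil(R_prev / T_hp) * C_hp
ceil(5 / 14) = ceil(0.3571) = 1
Interference = 1 * 1 = 1
R_next = 4 + 1 = 5
R_next = R_prev, so the iteration has converged (response time = 5).

5


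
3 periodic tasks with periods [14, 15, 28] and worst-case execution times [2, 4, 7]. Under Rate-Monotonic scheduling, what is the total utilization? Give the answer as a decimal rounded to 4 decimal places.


Compute individual utilizations (exact fractions):
  Task 1: C/T = 2/14 = 1/7 (approx. 0.1429)
  Task 2: C/T = 4/15 (approx. 0.2667)
  Task 3: C/T = 7/28 = 1/4 (approx. 0.25)
Total utilization U = 1/7 + 4/15 + 1/4 = 277/420
Rounded to 4 decimal places: U = 0.6595
RM (Liu & Layland) bound for 3 tasks = 0.779763; compare with U = 277/420 (approx. 0.659524)
U <= bound, so schedulable by RM sufficient condition.

0.6595


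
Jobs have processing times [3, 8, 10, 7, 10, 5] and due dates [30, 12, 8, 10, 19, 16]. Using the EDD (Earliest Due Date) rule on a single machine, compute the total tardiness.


Sort by due date (EDD order): [(10, 8), (7, 10), (8, 12), (5, 16), (10, 19), (3, 30)]
Compute completion times and tardiness:
  Job 1: p=10, d=8, C=10, tardiness=max(0,10-8)=2
  Job 2: p=7, d=10, C=17, tardiness=max(0,17-10)=7
  Job 3: p=8, d=12, C=25, tardiness=max(0,25-12)=13
  Job 4: p=5, d=16, C=30, tardiness=max(0,30-16)=14
  Job 5: p=10, d=19, C=40, tardiness=max(0,40-19)=21
  Job 6: p=3, d=30, C=43, tardiness=max(0,43-30)=13
Total tardiness = 70

70


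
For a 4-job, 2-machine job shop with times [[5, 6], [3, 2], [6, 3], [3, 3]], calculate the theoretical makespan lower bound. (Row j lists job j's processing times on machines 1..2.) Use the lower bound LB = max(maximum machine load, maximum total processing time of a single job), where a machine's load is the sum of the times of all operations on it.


Machine loads:
  Machine 1: 5 + 3 + 6 + 3 = 17
  Machine 2: 6 + 2 + 3 + 3 = 14
Max machine load = 17
Job totals:
  Job 1: 11
  Job 2: 5
  Job 3: 9
  Job 4: 6
Max job total = 11
Lower bound = max(17, 11) = 17

17


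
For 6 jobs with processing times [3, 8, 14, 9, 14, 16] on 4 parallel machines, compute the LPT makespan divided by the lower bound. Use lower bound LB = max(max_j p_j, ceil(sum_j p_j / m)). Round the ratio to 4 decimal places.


LPT order: [16, 14, 14, 9, 8, 3]
Machine loads after assignment: [16, 17, 14, 17]
LPT makespan = 17
Lower bound = max(max_job, ceil(total/4)) = max(16, 16) = 16
Ratio = 17 / 16 = 1.0625

1.0625


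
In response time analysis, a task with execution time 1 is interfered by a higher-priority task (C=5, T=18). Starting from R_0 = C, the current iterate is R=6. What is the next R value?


R_next = C + ceil(R_prev / T_hp) * C_hp
ceil(6 / 18) = ceil(0.3333) = 1
Interference = 1 * 5 = 5
R_next = 1 + 5 = 6
R_next = R_prev, so the iteration has converged (response time = 6).

6


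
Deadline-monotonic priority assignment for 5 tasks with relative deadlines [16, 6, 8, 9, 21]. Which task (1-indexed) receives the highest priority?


Sort tasks by relative deadline (ascending):
  Task 2: deadline = 6
  Task 3: deadline = 8
  Task 4: deadline = 9
  Task 1: deadline = 16
  Task 5: deadline = 21
Priority order (highest first): [2, 3, 4, 1, 5]
Highest priority task = 2

2


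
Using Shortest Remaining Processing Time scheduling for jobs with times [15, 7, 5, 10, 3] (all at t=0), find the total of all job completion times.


Since all jobs arrive at t=0, SRPT equals SPT ordering.
SPT order: [3, 5, 7, 10, 15]
Completion times:
  Job 1: p=3, C=3
  Job 2: p=5, C=8
  Job 3: p=7, C=15
  Job 4: p=10, C=25
  Job 5: p=15, C=40
Total completion time = 3 + 8 + 15 + 25 + 40 = 91

91


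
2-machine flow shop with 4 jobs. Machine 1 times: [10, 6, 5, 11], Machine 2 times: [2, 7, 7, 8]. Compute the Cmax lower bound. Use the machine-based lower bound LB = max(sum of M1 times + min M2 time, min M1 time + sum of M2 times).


LB1 = sum(M1 times) + min(M2 times) = 32 + 2 = 34
LB2 = min(M1 times) + sum(M2 times) = 5 + 24 = 29
Lower bound = max(LB1, LB2) = max(34, 29) = 34

34


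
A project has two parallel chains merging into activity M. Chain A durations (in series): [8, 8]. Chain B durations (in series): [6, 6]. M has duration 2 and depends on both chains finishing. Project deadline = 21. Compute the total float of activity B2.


Forward pass: ES(B2) = sum of predecessors on chain B = 6
EF = ES + duration = 6 + 6 = 12
Backward pass: LF(M) = deadline = 21; LS(M) = 21 - 2 = 19
LF(B2) = LS(M) - sum(successors on chain B) = 19 - 0 = 19
LS = LF - duration = 19 - 6 = 13
Total float = LS - ES = 13 - 6 = 7

7


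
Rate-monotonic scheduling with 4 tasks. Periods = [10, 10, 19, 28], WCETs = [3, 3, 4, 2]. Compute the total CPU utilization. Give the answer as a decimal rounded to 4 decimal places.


Compute individual utilizations (exact fractions):
  Task 1: C/T = 3/10 (approx. 0.3)
  Task 2: C/T = 3/10 (approx. 0.3)
  Task 3: C/T = 4/19 (approx. 0.2105)
  Task 4: C/T = 2/28 = 1/14 (approx. 0.0714)
Total utilization U = 3/10 + 3/10 + 4/19 + 1/14 = 1173/1330
Rounded to 4 decimal places: U = 0.8820
RM (Liu & Layland) bound for 4 tasks = 0.756828; compare with U = 1173/1330 (approx. 0.881955)
bound < U <= 1, so the RM sufficient condition is not met (inconclusive; an exact test such as response-time analysis is needed).

0.8820


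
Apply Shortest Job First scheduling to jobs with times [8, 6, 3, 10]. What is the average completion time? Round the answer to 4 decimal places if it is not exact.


SJF order (ascending): [3, 6, 8, 10]
Completion times:
  Job 1: burst=3, C=3
  Job 2: burst=6, C=9
  Job 3: burst=8, C=17
  Job 4: burst=10, C=27
Average completion = 56/4 = 14.0

14.0


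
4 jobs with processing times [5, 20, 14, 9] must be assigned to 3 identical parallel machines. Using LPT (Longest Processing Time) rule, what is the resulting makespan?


Sort jobs in decreasing order (LPT): [20, 14, 9, 5]
Assign each job to the least loaded machine:
  Machine 1: jobs [20], load = 20
  Machine 2: jobs [14], load = 14
  Machine 3: jobs [9, 5], load = 14
Makespan = max load = 20

20


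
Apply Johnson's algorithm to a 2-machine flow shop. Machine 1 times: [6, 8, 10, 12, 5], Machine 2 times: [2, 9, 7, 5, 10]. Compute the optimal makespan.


Apply Johnson's rule:
  Group 1 (a <= b): [(5, 5, 10), (2, 8, 9)]
  Group 2 (a > b): [(3, 10, 7), (4, 12, 5), (1, 6, 2)]
Optimal job order: [5, 2, 3, 4, 1]
Schedule:
  Job 5: M1 done at 5, M2 done at 15
  Job 2: M1 done at 13, M2 done at 24
  Job 3: M1 done at 23, M2 done at 31
  Job 4: M1 done at 35, M2 done at 40
  Job 1: M1 done at 41, M2 done at 43
Makespan = 43

43


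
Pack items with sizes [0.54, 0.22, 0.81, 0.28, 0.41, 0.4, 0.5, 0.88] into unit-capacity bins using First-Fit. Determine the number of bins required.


Place items sequentially using First-Fit:
  Item 0.54 -> new Bin 1
  Item 0.22 -> Bin 1 (now 0.76)
  Item 0.81 -> new Bin 2
  Item 0.28 -> new Bin 3
  Item 0.41 -> Bin 3 (now 0.69)
  Item 0.4 -> new Bin 4
  Item 0.5 -> Bin 4 (now 0.9)
  Item 0.88 -> new Bin 5
Total bins used = 5

5


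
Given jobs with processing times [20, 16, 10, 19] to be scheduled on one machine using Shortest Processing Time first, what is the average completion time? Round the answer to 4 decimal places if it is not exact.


Sort jobs by processing time (SPT order): [10, 16, 19, 20]
Compute completion times sequentially:
  Job 1: processing = 10, completes at 10
  Job 2: processing = 16, completes at 26
  Job 3: processing = 19, completes at 45
  Job 4: processing = 20, completes at 65
Sum of completion times = 146
Average completion time = 146/4 = 36.5

36.5


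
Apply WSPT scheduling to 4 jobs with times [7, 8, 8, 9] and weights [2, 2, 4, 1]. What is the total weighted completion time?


Compute p/w ratios and sort ascending (WSPT): [(8, 4), (7, 2), (8, 2), (9, 1)]
Compute weighted completion times:
  Job (p=8,w=4): C=8, w*C=4*8=32
  Job (p=7,w=2): C=15, w*C=2*15=30
  Job (p=8,w=2): C=23, w*C=2*23=46
  Job (p=9,w=1): C=32, w*C=1*32=32
Total weighted completion time = 140

140


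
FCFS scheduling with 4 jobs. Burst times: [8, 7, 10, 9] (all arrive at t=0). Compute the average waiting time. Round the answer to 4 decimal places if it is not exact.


FCFS order (as given): [8, 7, 10, 9]
Waiting times:
  Job 1: wait = 0
  Job 2: wait = 8
  Job 3: wait = 15
  Job 4: wait = 25
Sum of waiting times = 48
Average waiting time = 48/4 = 12.0

12.0


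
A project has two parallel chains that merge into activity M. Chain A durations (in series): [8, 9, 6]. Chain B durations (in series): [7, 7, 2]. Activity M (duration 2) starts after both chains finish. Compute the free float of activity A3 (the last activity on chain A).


ES(A3) = sum of predecessors on chain A = 17
EF(A3) = ES + duration = 17 + 6 = 23
Successor of A3 is M. ES(M) = max(sum(A), sum(B)) = max(23, 16) = 23
Free float = ES(successor) - EF(current) = 23 - 23 = 0

0


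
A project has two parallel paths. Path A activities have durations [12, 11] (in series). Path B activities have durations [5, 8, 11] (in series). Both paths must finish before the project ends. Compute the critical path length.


Path A total = 12 + 11 = 23
Path B total = 5 + 8 + 11 = 24
Critical path = longest path = max(23, 24) = 24

24


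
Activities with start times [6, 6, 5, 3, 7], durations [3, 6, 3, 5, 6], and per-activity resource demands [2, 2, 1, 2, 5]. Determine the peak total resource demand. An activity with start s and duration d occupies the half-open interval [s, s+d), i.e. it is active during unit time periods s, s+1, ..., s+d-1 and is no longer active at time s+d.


Each activity i is active on [start_i, start_i + duration_i).
Compute total resource usage per time slot:
  t=0: active resources = [], total = 0
  t=1: active resources = [], total = 0
  t=2: active resources = [], total = 0
  t=3: active resources = [2], total = 2
  t=4: active resources = [2], total = 2
  t=5: active resources = [1, 2], total = 3
  t=6: active resources = [2, 2, 1, 2], total = 7
  t=7: active resources = [2, 2, 1, 2, 5], total = 12
  t=8: active resources = [2, 2, 5], total = 9
  t=9: active resources = [2, 5], total = 7
  t=10: active resources = [2, 5], total = 7
  t=11: active resources = [2, 5], total = 7
  t=12: active resources = [5], total = 5
Peak resource demand = 12

12


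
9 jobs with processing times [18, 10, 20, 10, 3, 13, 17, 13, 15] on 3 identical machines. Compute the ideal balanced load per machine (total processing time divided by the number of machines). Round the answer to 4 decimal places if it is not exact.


Total processing time = 18 + 10 + 20 + 10 + 3 + 13 + 17 + 13 + 15 = 119
Number of machines = 3
Ideal balanced load = 119 / 3 = 39.6667

39.6667


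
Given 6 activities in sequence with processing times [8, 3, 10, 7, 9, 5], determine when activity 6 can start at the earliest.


Activity 6 starts after activities 1 through 5 complete.
Predecessor durations: [8, 3, 10, 7, 9]
ES = 8 + 3 + 10 + 7 + 9 = 37

37


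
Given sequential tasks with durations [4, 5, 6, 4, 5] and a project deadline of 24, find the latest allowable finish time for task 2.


LF(activity 2) = deadline - sum of successor durations
Successors: activities 3 through 5 with durations [6, 4, 5]
Sum of successor durations = 15
LF = 24 - 15 = 9

9


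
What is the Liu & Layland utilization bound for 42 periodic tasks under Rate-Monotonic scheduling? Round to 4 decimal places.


Compute 2^(1/42) = 1.0166404394
Subtract 1: 1.0166404394 - 1 = 0.0166404394
Multiply by n: 42 * 0.0166404394 = 0.6988984548
Round to 4 dp: 0.6989

0.6989
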